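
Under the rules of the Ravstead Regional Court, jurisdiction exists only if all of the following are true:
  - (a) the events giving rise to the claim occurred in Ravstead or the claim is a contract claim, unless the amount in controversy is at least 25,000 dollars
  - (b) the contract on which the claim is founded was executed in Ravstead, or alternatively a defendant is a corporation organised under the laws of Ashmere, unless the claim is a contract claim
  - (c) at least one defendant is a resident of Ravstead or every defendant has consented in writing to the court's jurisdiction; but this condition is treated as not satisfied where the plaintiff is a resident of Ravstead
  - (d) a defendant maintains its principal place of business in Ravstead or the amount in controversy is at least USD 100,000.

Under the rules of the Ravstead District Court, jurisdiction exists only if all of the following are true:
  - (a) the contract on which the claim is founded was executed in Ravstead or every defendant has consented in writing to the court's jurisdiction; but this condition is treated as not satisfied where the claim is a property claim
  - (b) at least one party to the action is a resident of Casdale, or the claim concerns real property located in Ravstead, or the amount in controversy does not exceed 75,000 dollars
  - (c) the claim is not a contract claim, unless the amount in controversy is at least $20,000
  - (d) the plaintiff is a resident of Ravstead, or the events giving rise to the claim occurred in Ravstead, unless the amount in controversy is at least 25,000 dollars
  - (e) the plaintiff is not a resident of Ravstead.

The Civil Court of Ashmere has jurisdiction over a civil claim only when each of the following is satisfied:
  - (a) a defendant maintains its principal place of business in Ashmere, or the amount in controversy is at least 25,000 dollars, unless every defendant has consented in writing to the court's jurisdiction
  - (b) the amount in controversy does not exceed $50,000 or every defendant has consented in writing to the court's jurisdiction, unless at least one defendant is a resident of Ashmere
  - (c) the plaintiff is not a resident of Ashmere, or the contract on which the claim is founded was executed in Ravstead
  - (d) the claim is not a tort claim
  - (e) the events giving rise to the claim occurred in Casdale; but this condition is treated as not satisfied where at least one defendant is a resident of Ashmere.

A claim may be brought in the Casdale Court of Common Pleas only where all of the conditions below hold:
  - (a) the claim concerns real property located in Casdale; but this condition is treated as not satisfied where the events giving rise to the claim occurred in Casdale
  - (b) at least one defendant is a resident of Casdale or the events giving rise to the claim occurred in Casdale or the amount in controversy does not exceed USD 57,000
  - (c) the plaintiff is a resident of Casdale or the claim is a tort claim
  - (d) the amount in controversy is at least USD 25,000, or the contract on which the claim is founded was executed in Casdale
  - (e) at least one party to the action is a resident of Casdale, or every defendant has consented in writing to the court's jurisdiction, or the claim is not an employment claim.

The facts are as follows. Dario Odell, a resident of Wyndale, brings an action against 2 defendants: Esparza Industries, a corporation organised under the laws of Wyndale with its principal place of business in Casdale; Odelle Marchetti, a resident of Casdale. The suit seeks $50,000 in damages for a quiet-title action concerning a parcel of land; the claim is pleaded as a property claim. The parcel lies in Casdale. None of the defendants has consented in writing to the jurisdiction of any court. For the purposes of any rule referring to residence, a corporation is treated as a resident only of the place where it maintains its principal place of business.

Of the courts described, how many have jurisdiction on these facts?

The Ravstead Regional Court:
  (a) The operative events occurred in Casdale, not Ravstead; the claim is a property claim, not a contract claim — every alternative fails. The proviso rescues it, though: the amount in controversy is USD 50,000, which meets the 25,000 dollars floor. Satisfied.
  (b) No contract (and hence no place of execution) is alleged; the corporate defendant(s) are organised in Wyndale, not Ashmere — every alternative fails. And the claim is a property claim, not a contract claim, so the proviso does not save it. Fails.
  (c) No defendant resides in Ravstead (they reside in Casdale, Casdale); no such written consent has been filed — every alternative fails. Not met.
  (d) The corporate defendant(s) have their principal place of business in Casdale, not Ravstead; the amount in controversy is 50,000 dollars, below the 100,000 dollars floor — every alternative fails. Not met.
  → No jurisdiction.
The Ravstead District Court:
  (a) No contract (and hence no place of execution) is alleged; no such written consent has been filed — none of the alternatives is met. Not met.
  (b) Esparza Industries resides in Casdale, so one alternative holds. Met.
  (c) The claim is a property claim, not a contract claim. Met.
  (d) The plaintiff resides in Wyndale, not Ravstead; the operative events occurred in Casdale, not Ravstead — no alternative holds. However, the amount in controversy is USD 50,000, which meets the 25,000 dollars floor, so the 'unless' proviso supplies this condition. Condition met.
  (e) The plaintiff resides in Wyndale, which is not Ravstead. Met.
  → No jurisdiction.
The Civil Court of Ashmere:
  (a) The amount in controversy is 50,000 dollars, which meets the USD 25,000 floor — that alternative is enough. Met.
  (b) The amount in controversy is USD 50,000, within the USD 50,000 ceiling — that alternative is enough. Met.
  (c) The plaintiff resides in Wyndale, which is not Ashmere, so this disjunct is met. Met.
  (d) The claim is a property claim, not a tort claim. Satisfied.
  (e) The operative events occurred in Casdale. And the carve-out is inapplicable — no defendant resides in Ashmere (they reside in Casdale, Casdale). Condition met.
  → Every requirement is satisfied — jurisdiction.
The Casdale Court of Common Pleas:
  (a) The property lies in Casdale. But the operative events occurred in Casdale, triggering the carve-out and defeating this condition. Not met.
  (b) Esparza Industries resides in Casdale — that alternative is enough. Satisfied.
  (c) The plaintiff resides in Wyndale, not Casdale; the claim is a property claim, not a tort claim — no alternative holds. Not satisfied.
  (d) The amount in controversy is $50,000, which meets the $25,000 floor, which satisfies one of the alternatives. Satisfied.
  (e) Esparza Industries resides in Casdale, which satisfies one of the alternatives. Satisfied.
  → Not every requirement is met — no jurisdiction.
Courts with jurisdiction: the Civil Court of Ashmere — 1 in total.

1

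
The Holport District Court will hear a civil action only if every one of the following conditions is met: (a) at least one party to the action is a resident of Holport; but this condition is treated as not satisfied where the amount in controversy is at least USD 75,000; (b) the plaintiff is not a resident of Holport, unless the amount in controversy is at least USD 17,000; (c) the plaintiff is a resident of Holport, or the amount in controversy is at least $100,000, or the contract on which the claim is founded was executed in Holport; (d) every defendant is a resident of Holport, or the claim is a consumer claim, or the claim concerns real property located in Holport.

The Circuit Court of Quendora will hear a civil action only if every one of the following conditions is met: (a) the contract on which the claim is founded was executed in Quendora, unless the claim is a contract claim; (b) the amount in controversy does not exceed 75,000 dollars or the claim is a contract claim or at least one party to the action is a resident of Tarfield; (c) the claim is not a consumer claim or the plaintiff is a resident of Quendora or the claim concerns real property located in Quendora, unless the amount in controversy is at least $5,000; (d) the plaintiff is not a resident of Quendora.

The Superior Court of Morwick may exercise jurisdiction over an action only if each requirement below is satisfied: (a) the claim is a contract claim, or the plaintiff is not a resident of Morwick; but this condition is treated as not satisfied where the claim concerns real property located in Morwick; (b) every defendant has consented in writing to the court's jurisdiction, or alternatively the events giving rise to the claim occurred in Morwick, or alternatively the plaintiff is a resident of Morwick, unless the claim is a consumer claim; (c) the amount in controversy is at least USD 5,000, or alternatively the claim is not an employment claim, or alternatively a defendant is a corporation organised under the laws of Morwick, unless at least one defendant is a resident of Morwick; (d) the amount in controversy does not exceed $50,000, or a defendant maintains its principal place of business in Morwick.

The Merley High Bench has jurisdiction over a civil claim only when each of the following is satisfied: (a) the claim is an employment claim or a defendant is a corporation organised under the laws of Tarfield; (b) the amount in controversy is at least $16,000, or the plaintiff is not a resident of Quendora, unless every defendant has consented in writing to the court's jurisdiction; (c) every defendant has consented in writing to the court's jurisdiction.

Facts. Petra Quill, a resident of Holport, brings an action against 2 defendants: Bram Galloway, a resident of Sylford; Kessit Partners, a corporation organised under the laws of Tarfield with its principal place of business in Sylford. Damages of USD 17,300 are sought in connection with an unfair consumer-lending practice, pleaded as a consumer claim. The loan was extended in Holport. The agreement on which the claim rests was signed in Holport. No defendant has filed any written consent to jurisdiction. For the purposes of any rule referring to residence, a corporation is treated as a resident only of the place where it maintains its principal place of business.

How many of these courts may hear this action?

The Holport District Court:
  (a) Petra Quill resides in Holport. And the carve-out is inapplicable — the amount in controversy is USD 17,300, below the USD 75,000 floor. Condition met.
  (b) The plaintiff resides in Holport. But the amount in controversy is 17,300 dollars, which meets the USD 17,000 floor, and the 'unless' clause therefore excuses the requirement. Met.
  (c) The plaintiff resides in Holport, which satisfies one of the alternatives. Met.
  (d) The claim is a consumer claim, so one alternative holds. Condition met.
  → Jurisdiction lies.
The Circuit Court of Quendora:
  (a) The contract was executed in Holport, not Quendora. And the claim is a consumer claim, not a contract claim, so the proviso does not save it. Condition not met.
  (b) The amount in controversy is 17,300 dollars, within the USD 75,000 ceiling — that alternative is enough. Met.
  (c) The claim is a consumer claim; the plaintiff resides in Holport, not Quendora; the claim does not concern real property — every alternative fails. However, the amount in controversy is 17,300 dollars, which meets the 5,000 dollars floor, so the 'unless' proviso supplies this condition. Satisfied.
  (d) The plaintiff resides in Holport, which is not Quendora. Satisfied.
  → The court lacks jurisdiction.
The Superior Court of Morwick:
  (a) The plaintiff resides in Holport, which is not Morwick, so this disjunct is met. And the carve-out is inapplicable — the claim does not concern real property. Met.
  (b) No such written consent has been filed; the operative events occurred in Holport, not Morwick; the plaintiff resides in Holport, not Morwick — none of the alternatives is met. But the claim is a consumer claim, and the 'unless' clause therefore excuses the requirement. Met.
  (c) The amount in controversy is $17,300, which meets the $5,000 floor, which satisfies one of the alternatives. Satisfied.
  (d) The amount in controversy is 17,300 dollars, within the 50,000 dollars ceiling, which satisfies one of the alternatives. Condition met.
  → Jurisdiction lies.
The Merley High Bench:
  (a) Kessit Partners is organised under the laws of Tarfield, so this disjunct is met. Satisfied.
  (b) The amount in controversy is USD 17,300, which meets the USD 16,000 floor, which satisfies one of the alternatives. Condition met.
  (c) No such written consent has been filed. Condition not met.
  → No jurisdiction.
Courts with jurisdiction: the Holport District Court, the Superior Court of Morwick — 2 in total.

2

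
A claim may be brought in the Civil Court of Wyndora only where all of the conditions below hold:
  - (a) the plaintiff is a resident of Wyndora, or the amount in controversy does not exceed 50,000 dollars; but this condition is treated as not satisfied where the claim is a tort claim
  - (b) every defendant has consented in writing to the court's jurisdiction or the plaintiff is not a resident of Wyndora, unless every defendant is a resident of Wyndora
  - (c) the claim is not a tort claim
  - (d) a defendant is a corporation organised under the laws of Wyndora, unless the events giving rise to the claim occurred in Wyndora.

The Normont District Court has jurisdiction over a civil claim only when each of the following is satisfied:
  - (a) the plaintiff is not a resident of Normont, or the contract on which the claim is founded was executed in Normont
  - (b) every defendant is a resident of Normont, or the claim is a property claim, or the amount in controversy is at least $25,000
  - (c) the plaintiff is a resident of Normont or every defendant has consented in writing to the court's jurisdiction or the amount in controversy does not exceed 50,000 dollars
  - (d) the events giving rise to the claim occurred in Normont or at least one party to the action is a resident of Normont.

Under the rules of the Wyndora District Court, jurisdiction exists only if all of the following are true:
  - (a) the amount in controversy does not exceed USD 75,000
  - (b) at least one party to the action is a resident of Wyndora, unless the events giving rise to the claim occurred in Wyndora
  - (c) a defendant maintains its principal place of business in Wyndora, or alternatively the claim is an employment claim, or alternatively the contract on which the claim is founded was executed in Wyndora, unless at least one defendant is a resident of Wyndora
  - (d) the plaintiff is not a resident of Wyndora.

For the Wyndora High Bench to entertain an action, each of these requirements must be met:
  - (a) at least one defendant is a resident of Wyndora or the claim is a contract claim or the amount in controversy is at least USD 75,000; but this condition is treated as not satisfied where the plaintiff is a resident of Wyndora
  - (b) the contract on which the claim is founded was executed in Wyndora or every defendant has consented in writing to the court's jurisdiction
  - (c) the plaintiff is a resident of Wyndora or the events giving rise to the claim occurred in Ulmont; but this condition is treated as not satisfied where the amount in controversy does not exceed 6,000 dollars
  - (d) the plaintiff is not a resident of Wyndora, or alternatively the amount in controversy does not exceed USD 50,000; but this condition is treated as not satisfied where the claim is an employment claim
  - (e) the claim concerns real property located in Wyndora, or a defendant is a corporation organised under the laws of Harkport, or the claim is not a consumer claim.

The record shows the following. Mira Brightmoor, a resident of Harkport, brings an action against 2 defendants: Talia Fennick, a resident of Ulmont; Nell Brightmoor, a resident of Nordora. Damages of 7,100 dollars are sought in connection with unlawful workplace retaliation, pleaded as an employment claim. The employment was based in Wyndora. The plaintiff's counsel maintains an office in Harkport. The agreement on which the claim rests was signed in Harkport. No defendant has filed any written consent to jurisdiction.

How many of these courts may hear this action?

The Civil Court of Wyndora:
  (a) The amount in controversy is USD 7,100, within the 50,000 dollars ceiling, so one alternative holds. The carve-out does not apply: the claim is an employment claim, not a tort claim. Condition met.
  (b) The plaintiff resides in Harkport, which is not Wyndora, so one alternative holds. Met.
  (c) The claim is an employment claim, not a tort claim. Met.
  (d) No defendant is a corporation. But the operative events occurred in Wyndora, and the 'unless' clause therefore excuses the requirement. Satisfied.
  → The court has jurisdiction.
The Normont District Court:
  (a) The plaintiff resides in Harkport, which is not Normont — that alternative is enough. Met.
  (b) The defendants reside as follows — Talia Fennick in Ulmont, Nell Brightmoor in Nordora — not all in Normont; the claim is an employment claim, not a property claim; the amount in controversy is 7,100 dollars, below the 25,000 dollars floor — every alternative fails. Not met.
  (c) The amount in controversy is USD 7,100, within the 50,000 dollars ceiling — that alternative is enough. Satisfied.
  (d) The operative events occurred in Wyndora, not Normont; no party resides in Normont — no alternative holds. Condition not met.
  → No jurisdiction.
The Wyndora District Court:
  (a) The amount in controversy is $7,100, within the $75,000 ceiling. Condition met.
  (b) No party resides in Wyndora. But the operative events occurred in Wyndora, and the 'unless' clause therefore excuses the requirement. Satisfied.
  (c) The claim is an employment claim — that alternative is enough. Satisfied.
  (d) The plaintiff resides in Harkport, which is not Wyndora. Satisfied.
  → The court has jurisdiction.
The Wyndora High Bench:
  (a) No defendant resides in Wyndora (they reside in Ulmont, Nordora); the claim is an employment claim, not a contract claim; the amount in controversy is 7,100 dollars, below the $75,000 floor — none of the alternatives is met. Not satisfied.
  (b) The contract was executed in Harkport, not Wyndora; no such written consent has been filed — every alternative fails. Not satisfied.
  (c) The plaintiff resides in Harkport, not Wyndora; the operative events occurred in Wyndora, not Ulmont — none of the alternatives is met. Fails.
  (d) The plaintiff resides in Harkport, which is not Wyndora — that alternative is enough. But the carve-out bites: the claim is an employment claim. Fails.
  (e) The claim is an employment claim, not a consumer claim, so one alternative holds. Condition met.
  → Not every requirement is met — no jurisdiction.
Courts with jurisdiction: the Civil Court of Wyndora, the Wyndora District Court — 2 in total.

2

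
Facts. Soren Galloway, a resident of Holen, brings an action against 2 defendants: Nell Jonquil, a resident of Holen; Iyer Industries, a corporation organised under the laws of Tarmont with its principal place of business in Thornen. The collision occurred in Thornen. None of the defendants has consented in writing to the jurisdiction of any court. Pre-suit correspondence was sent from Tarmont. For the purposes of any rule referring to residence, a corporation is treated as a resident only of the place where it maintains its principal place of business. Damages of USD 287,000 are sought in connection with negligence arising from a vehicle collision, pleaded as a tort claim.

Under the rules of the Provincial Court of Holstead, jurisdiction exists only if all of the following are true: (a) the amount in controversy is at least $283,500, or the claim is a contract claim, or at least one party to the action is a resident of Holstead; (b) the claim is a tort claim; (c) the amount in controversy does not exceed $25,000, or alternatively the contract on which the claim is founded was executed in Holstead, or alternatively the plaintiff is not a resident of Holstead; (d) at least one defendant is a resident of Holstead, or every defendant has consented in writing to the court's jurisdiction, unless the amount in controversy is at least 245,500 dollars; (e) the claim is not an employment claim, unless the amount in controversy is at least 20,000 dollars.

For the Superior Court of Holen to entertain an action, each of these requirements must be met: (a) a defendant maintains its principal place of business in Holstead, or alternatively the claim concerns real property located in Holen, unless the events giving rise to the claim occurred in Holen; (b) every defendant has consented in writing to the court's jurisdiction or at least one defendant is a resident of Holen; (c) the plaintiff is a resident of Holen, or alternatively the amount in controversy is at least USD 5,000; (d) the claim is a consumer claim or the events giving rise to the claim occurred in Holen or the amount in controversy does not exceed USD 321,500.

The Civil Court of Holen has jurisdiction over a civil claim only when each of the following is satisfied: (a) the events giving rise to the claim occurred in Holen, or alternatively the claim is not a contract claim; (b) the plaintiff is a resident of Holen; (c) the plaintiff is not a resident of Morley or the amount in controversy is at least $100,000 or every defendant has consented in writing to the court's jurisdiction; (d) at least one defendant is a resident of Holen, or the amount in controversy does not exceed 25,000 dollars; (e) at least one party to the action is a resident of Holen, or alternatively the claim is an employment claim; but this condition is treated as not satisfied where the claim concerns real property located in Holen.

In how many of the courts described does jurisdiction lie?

2

The Provincial Court of Holstead:
  (a) The amount in controversy is 287,000 dollars, which meets the 283,500 dollars floor, so one alternative holds. Satisfied.
  (b) The claim is a tort claim. Condition met.
  (c) The plaintiff resides in Holen, which is not Holstead — that alternative is enough. Met.
  (d) No defendant resides in Holstead (they reside in Holen, Thornen); no such written consent has been filed — none of the alternatives is met. But the amount in controversy is $287,000, which meets the 245,500 dollars floor, and the 'unless' clause therefore excuses the requirement. Met.
  (e) The claim is a tort claim, not an employment claim. Satisfied.
  → The court has jurisdiction.
The Superior Court of Holen:
  (a) The corporate defendant(s) have their principal place of business in Thornen, not Holstead; the claim does not concern real property — no alternative holds. And the operative events occurred in Thornen, not Holen, so the proviso does not save it. Fails.
  (b) Nell Jonquil resides in Holen, so this disjunct is met. Met.
  (c) The plaintiff resides in Holen, so this disjunct is met. Satisfied.
  (d) The amount in controversy is 287,000 dollars, within the 321,500 dollars ceiling, so one alternative holds. Satisfied.
  → At least one condition fails; no jurisdiction.
The Civil Court of Holen:
  (a) The claim is a tort claim, not a contract claim — that alternative is enough. Met.
  (b) The plaintiff resides in Holen. Satisfied.
  (c) The plaintiff resides in Holen, which is not Morley, which satisfies one of the alternatives. Condition met.
  (d) Nell Jonquil resides in Holen — that alternative is enough. Condition met.
  (e) Soren Galloway resides in Holen — that alternative is enough. The exception is not triggered, since the claim does not concern real property. Condition met.
  → Jurisdiction lies.
Courts with jurisdiction: the Provincial Court of Holstead, the Civil Court of Holen — 2 in total.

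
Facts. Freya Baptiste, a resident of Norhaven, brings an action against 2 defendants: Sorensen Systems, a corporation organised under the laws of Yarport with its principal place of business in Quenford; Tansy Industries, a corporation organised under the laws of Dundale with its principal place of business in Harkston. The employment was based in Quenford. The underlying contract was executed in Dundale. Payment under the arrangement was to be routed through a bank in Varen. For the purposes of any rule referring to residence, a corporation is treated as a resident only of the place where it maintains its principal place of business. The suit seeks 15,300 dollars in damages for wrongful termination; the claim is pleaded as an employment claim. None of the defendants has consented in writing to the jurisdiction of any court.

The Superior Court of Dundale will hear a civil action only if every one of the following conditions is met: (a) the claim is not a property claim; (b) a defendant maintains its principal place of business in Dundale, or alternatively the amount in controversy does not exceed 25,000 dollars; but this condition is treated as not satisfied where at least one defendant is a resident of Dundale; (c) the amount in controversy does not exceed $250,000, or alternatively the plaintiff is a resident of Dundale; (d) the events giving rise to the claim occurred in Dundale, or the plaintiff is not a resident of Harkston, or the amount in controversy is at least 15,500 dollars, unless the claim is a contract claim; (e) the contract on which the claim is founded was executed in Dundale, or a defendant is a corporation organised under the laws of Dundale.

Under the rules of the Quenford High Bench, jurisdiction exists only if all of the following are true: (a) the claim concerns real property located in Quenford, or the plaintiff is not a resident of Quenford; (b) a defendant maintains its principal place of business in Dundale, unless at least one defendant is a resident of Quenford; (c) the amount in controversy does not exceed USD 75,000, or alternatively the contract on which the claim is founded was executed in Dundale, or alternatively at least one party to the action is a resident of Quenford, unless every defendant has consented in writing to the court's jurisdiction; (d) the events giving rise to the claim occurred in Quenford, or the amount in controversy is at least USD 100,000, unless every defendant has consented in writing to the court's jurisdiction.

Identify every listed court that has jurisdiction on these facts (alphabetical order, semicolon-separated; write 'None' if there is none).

The Superior Court of Dundale:
  (a) The claim is an employment claim, not a property claim. Condition met.
  (b) The amount in controversy is 15,300 dollars, within the $25,000 ceiling, which satisfies one of the alternatives. And the carve-out is inapplicable — no defendant resides in Dundale (they reside in Quenford, Harkston). Met.
  (c) The amount in controversy is USD 15,300, within the USD 250,000 ceiling, which satisfies one of the alternatives. Condition met.
  (d) The plaintiff resides in Norhaven, which is not Harkston, so one alternative holds. Condition met.
  (e) The contract was executed in Dundale — that alternative is enough. Condition met.
  → All conditions met; jurisdiction exists.
The Quenford High Bench:
  (a) The plaintiff resides in Norhaven, which is not Quenford — that alternative is enough. Condition met.
  (b) The corporate defendant(s) have their principal place of business in Harkston, Quenford, not Dundale. But Sorensen Systems resides in Quenford, and the 'unless' clause therefore excuses the requirement. Met.
  (c) The amount in controversy is $15,300, within the 75,000 dollars ceiling, so this disjunct is met. Met.
  (d) The operative events occurred in Quenford, so one alternative holds. Condition met.
  → The court has jurisdiction.

the Quenford High Bench; the Superior Court of Dundale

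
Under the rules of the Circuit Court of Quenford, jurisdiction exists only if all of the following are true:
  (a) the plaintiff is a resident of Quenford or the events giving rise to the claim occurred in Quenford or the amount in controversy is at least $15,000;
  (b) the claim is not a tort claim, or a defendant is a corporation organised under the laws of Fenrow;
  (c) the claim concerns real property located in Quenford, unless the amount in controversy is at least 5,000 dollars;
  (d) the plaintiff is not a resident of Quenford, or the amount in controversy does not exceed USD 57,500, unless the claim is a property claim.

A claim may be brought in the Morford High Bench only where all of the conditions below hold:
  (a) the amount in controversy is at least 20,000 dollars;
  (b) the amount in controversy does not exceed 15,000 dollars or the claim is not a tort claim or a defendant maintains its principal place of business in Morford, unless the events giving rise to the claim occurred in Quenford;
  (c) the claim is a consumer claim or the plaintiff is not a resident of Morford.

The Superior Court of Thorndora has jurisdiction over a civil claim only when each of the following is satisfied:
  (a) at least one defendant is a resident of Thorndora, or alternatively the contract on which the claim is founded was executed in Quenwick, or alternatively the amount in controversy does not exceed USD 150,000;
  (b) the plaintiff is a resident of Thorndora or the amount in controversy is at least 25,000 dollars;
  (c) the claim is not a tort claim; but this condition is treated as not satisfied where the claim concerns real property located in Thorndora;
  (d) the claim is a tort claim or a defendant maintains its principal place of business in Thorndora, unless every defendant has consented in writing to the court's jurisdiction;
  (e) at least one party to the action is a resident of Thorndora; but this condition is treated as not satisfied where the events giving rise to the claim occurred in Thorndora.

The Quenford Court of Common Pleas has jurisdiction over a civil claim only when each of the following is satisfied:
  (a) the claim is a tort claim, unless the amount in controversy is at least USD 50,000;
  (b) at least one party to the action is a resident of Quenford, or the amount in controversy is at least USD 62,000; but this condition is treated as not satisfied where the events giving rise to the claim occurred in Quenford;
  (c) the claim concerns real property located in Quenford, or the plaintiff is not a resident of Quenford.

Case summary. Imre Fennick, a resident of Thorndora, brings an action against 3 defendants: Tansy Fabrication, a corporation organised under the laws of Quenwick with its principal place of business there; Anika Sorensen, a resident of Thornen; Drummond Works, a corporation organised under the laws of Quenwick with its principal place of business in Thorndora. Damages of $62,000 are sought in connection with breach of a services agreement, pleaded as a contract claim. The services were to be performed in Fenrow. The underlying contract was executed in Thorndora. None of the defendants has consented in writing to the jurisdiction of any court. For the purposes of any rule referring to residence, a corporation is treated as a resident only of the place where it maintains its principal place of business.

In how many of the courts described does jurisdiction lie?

The Circuit Court of Quenford:
  (a) The amount in controversy is 62,000 dollars, which meets the USD 15,000 floor, which satisfies one of the alternatives. Satisfied.
  (b) The claim is a contract claim, not a tort claim, so one alternative holds. Met.
  (c) The claim does not concern real property. But the amount in controversy is $62,000, which meets the 5,000 dollars floor, and the 'unless' clause therefore excuses the requirement. Satisfied.
  (d) The plaintiff resides in Thorndora, which is not Quenford, which satisfies one of the alternatives. Condition met.
  → Every requirement is satisfied — jurisdiction.
The Morford High Bench:
  (a) The amount in controversy is $62,000, which meets the USD 20,000 floor. Condition met.
  (b) The claim is a contract claim, not a tort claim — that alternative is enough. Satisfied.
  (c) The plaintiff resides in Thorndora, which is not Morford, so one alternative holds. Met.
  → Every requirement is satisfied — jurisdiction.
The Superior Court of Thorndora:
  (a) Drummond Works resides in Thorndora — that alternative is enough. Satisfied.
  (b) The plaintiff resides in Thorndora, so one alternative holds. Met.
  (c) The claim is a contract claim, not a tort claim. And the carve-out is inapplicable — the claim does not concern real property. Condition met.
  (d) Drummond Works has its principal place of business in Thorndora — that alternative is enough. Met.
  (e) Imre Fennick resides in Thorndora. And the carve-out is inapplicable — the operative events occurred in Fenrow, not Thorndora. Condition met.
  → Jurisdiction lies.
The Quenford Court of Common Pleas:
  (a) The claim is a contract claim, not a tort claim. However, the amount in controversy is 62,000 dollars, which meets the 50,000 dollars floor, so the 'unless' proviso supplies this condition. Condition met.
  (b) The amount in controversy is 62,000 dollars, which meets the USD 62,000 floor, so this disjunct is met. The carve-out does not apply: the operative events occurred in Fenrow, not Quenford. Satisfied.
  (c) The plaintiff resides in Thorndora, which is not Quenford, which satisfies one of the alternatives. Satisfied.
  → The court has jurisdiction.
Courts with jurisdiction: the Circuit Court of Quenford, the Morford High Bench, the Superior Court of Thorndora, the Quenford Court of Common Pleas — 4 in total.

4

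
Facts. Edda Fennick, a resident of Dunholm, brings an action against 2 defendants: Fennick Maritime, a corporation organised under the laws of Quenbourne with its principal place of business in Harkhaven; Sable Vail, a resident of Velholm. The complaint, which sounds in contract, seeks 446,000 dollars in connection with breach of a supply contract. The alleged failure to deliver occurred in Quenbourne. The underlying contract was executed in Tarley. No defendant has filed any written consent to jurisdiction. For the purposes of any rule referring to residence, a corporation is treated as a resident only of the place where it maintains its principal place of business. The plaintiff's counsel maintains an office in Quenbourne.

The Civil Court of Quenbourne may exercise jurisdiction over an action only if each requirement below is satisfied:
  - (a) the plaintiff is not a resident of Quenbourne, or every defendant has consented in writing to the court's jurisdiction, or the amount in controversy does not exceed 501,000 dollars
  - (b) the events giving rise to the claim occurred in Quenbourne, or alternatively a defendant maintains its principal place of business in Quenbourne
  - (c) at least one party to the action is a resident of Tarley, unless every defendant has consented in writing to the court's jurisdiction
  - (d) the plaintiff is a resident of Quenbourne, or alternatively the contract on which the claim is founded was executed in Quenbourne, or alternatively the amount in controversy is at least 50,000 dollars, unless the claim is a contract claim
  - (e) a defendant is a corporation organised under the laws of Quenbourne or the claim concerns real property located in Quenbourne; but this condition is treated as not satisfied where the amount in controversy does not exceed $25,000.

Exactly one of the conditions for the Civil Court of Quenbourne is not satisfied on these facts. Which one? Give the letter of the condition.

(c)

The Civil Court of Quenbourne:
  (a) The plaintiff resides in Dunholm, which is not Quenbourne, so this disjunct is met. Met.
  (b) The operative events occurred in Quenbourne, which satisfies one of the alternatives. Satisfied.
  (c) No party resides in Tarley. The proviso offers no rescue either, since no such written consent has been filed. Condition not met.
  (d) The amount in controversy is $446,000, which meets the USD 50,000 floor, so this disjunct is met. Satisfied.
  (e) Fennick Maritime is organised under the laws of Quenbourne — that alternative is enough. The exception is not triggered, since the amount in controversy is $446,000, above the $25,000 ceiling. Condition met.
Only condition (c) fails.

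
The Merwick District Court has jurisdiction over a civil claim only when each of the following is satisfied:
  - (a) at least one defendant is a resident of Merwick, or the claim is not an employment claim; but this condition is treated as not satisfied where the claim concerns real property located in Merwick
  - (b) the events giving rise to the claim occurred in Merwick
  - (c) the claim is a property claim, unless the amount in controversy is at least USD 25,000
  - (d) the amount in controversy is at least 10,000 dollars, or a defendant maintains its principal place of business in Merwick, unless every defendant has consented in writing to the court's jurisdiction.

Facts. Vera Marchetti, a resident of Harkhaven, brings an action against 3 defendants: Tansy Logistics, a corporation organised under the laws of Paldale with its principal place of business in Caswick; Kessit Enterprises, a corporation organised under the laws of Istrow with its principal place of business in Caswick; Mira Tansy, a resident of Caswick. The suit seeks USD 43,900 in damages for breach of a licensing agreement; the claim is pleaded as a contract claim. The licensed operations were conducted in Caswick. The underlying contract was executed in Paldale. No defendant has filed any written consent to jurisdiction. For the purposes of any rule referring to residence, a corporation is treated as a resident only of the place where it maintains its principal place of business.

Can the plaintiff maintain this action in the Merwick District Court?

No

The Merwick District Court:
  (a) The claim is a contract claim, not an employment claim, so this disjunct is met. And the carve-out is inapplicable — the claim does not concern real property. Met.
  (b) The operative events occurred in Caswick, not Merwick. Not met.
  (c) The claim is a contract claim, not a property claim. However, the amount in controversy is 43,900 dollars, which meets the $25,000 floor, so the 'unless' proviso supplies this condition. Condition met.
  (d) The amount in controversy is $43,900, which meets the USD 10,000 floor, so this disjunct is met. Satisfied.
  → At least one condition fails; no jurisdiction.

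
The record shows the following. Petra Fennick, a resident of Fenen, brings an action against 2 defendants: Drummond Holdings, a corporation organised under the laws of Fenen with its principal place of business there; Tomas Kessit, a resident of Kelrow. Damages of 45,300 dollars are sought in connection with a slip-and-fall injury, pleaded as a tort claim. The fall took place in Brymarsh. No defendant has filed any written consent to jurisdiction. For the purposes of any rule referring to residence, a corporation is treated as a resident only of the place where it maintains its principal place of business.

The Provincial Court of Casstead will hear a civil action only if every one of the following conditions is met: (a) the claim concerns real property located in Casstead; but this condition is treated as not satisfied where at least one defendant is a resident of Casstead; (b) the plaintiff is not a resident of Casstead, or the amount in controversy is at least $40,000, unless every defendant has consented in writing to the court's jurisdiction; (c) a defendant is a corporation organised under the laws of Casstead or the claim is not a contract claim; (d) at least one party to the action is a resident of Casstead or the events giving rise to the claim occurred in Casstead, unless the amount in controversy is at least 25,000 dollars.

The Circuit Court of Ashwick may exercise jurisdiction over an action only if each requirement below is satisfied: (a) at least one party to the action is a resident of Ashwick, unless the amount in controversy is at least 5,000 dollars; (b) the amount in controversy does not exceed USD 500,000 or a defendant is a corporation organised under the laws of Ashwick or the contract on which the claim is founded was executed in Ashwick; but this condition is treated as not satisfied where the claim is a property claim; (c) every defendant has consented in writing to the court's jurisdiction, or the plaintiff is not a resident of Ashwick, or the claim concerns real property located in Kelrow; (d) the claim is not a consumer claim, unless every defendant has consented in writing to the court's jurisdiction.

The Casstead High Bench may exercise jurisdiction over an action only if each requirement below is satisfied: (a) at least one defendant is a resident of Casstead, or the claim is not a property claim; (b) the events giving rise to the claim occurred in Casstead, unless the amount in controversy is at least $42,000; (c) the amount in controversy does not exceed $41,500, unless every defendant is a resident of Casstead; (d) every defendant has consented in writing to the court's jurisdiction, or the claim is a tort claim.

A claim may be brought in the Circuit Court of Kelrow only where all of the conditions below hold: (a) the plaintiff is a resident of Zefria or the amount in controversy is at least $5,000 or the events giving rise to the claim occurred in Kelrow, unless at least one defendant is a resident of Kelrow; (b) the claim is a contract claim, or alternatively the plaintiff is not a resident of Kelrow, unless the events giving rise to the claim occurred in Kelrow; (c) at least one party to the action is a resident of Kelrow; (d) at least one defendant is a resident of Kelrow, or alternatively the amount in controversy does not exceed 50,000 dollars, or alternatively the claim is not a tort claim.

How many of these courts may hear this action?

The Provincial Court of Casstead:
  (a) The claim does not concern real property. Not satisfied.
  (b) The plaintiff resides in Fenen, which is not Casstead — that alternative is enough. Met.
  (c) The claim is a tort claim, not a contract claim, so this disjunct is met. Condition met.
  (d) No party resides in Casstead; the operative events occurred in Brymarsh, not Casstead — every alternative fails. The proviso rescues it, though: the amount in controversy is $45,300, which meets the $25,000 floor. Met.
  → At least one condition fails; no jurisdiction.
The Circuit Court of Ashwick:
  (a) No party resides in Ashwick. But the amount in controversy is $45,300, which meets the 5,000 dollars floor, and the 'unless' clause therefore excuses the requirement. Condition met.
  (b) The amount in controversy is $45,300, within the USD 500,000 ceiling, which satisfies one of the alternatives. The carve-out does not apply: the claim is a tort claim, not a property claim. Met.
  (c) The plaintiff resides in Fenen, which is not Ashwick, so one alternative holds. Met.
  (d) The claim is a tort claim, not a consumer claim. Condition met.
  → Every requirement is satisfied — jurisdiction.
The Casstead High Bench:
  (a) The claim is a tort claim, not a property claim, so one alternative holds. Met.
  (b) The operative events occurred in Brymarsh, not Casstead. But the amount in controversy is 45,300 dollars, which meets the USD 42,000 floor, and the 'unless' clause therefore excuses the requirement. Condition met.
  (c) The amount in controversy is 45,300 dollars, above the 41,500 dollars ceiling. The proviso offers no rescue either, since the defendants reside as follows — Drummond Holdings in Fenen, Tomas Kessit in Kelrow — not all in Casstead. Not satisfied.
  (d) The claim is a tort claim, which satisfies one of the alternatives. Satisfied.
  → The court lacks jurisdiction.
The Circuit Court of Kelrow:
  (a) The amount in controversy is USD 45,300, which meets the USD 5,000 floor — that alternative is enough. Condition met.
  (b) The plaintiff resides in Fenen, which is not Kelrow, which satisfies one of the alternatives. Satisfied.
  (c) Tomas Kessit resides in Kelrow. Condition met.
  (d) Tomas Kessit resides in Kelrow, so one alternative holds. Satisfied.
  → Every requirement is satisfied — jurisdiction.
Courts with jurisdiction: the Circuit Court of Ashwick, the Circuit Court of Kelrow — 2 in total.

2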